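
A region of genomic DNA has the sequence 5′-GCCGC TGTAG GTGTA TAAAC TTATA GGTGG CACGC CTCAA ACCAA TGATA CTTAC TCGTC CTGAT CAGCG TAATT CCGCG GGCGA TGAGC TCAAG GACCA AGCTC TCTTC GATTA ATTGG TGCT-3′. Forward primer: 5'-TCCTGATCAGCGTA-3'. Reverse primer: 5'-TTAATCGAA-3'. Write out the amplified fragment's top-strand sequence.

Forward primer TCCTGATCAGCGTA is found on the top strand at positions 59–72.
Taking the reverse complement of TTAATCGAA gives TTCGATTAA, found at positions 108–116 on the template; the primer anneals here to the top strand with its 3' end pointing upstream.
The product is the template from position 59 through 116 (58 bp).

5'-TCCTGATCAGCGTAATTCCGCGGGCGATGAGCTCAAGGACCAAGCTCTCTTCGATTAA-3'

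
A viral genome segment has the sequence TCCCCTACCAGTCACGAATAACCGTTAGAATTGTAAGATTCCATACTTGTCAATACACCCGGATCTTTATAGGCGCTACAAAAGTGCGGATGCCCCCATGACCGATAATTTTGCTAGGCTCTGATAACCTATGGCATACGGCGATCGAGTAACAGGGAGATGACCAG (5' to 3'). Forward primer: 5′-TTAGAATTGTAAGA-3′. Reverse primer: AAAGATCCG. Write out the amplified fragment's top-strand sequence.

5'-TTAGAATTGTAAGATTCCATACTTGTCAATACACCCGGATCTTT-3'

Scanning the template, TTAGAATTGTAAGA occurs at positions 25–38; this primer anneals to the bottom strand there with its 3' end pointing downstream.
The reverse primer's reverse complement is CGGATCTTT, which matches the template at positions 60–68.
The product is the template from position 25 through 68 (44 bp).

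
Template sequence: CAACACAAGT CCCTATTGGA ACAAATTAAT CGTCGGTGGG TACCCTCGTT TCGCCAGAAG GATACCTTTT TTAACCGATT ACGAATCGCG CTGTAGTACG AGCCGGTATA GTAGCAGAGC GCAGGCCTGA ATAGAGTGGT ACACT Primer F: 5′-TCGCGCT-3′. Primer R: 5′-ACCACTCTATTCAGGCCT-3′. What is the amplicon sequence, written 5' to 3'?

5'-TCGCGCTGTAGTACGAGCCGGTATAGTAGCAGAGCGCAGGCCTGAATAGAGTGGT-3'

Forward primer TCGCGCT is found on the top strand at positions 86–92.
Taking the reverse complement of ACCACTCTATTCAGGCCT gives AGGCCTGAATAGAGTGGT, found at positions 123–140 on the template; the primer anneals here to the top strand with its 3' end pointing upstream.
The product is the template from position 86 through 140 (55 bp).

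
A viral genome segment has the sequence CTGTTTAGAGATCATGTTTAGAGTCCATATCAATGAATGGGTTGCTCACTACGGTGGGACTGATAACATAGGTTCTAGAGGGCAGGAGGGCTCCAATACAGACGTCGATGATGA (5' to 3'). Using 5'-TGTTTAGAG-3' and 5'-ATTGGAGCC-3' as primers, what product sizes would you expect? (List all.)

The forward primer TGTTTAGAG matches the top strand at positions 2–10, 15–23.
The reverse primer's reverse complement is GGCTCCAAT, matching at positions 89–97.
Each forward site pairs with the reverse site to give a product ending at position 97: sizes 96, 83 bp.

96 bp, 83 bp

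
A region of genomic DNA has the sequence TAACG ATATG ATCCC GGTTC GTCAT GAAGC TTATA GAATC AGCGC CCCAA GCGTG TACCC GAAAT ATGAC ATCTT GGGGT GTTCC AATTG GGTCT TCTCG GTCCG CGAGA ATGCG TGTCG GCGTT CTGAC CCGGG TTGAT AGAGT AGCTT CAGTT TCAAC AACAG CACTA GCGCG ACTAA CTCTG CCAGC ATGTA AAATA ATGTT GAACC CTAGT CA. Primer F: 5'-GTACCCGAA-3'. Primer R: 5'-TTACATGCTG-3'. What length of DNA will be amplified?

142 bp

Forward primer GTACCCGAA is found on the top strand at positions 55–63.
The reverse primer's reverse complement is CAGCATGTAA, which matches the template at positions 187–196.
Amplicon spans positions 55–196: 142 bp.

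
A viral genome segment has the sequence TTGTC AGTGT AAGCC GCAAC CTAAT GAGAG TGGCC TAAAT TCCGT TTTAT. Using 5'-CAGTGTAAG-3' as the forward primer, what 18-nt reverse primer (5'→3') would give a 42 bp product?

The forward primer binds at positions 5–13, so a 42 bp product ends at position 5 + 42 − 1 = 46.
The reverse primer anneals to the top strand over positions 29–46, i.e. to AGTGGCCTAAATTCCGTT.
Its sequence written 5'→3' is the reverse complement: AACGGAATTTAGGCCACT.

5'-AACGGAATTTAGGCCACT-3'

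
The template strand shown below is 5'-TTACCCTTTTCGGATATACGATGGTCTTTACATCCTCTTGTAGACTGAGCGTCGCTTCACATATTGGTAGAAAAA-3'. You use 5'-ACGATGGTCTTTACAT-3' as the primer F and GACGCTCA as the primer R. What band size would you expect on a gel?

36 bp

Forward primer ACGATGGTCTTTACAT is found on the top strand at positions 18–33.
Taking the reverse complement of GACGCTCA gives TGAGCGTC, found at positions 46–53 on the template; the primer anneals here to the top strand with its 3' end pointing upstream.
The product runs from position 18 to position 53, so its length is 53 − 18 + 1 = 36 bp.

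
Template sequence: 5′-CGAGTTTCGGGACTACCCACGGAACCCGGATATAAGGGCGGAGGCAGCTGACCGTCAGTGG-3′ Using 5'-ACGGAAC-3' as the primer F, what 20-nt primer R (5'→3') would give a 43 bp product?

The forward primer binds at positions 19–25, so a 43 bp product ends at position 19 + 43 − 1 = 61.
The reverse primer anneals to the top strand over positions 42–61, i.e. to AGGCAGCTGACCGTCAGTGG.
Its sequence written 5'→3' is the reverse complement: CCACTGACGGTCAGCTGCCT.

5'-CCACTGACGGTCAGCTGCCT-3'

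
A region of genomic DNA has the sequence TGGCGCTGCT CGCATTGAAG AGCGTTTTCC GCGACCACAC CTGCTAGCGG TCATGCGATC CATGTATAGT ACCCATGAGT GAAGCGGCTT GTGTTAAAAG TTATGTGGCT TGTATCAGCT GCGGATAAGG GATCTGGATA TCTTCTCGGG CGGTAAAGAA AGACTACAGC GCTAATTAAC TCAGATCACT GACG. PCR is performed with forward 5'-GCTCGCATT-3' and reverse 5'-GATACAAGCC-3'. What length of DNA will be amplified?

109 bp

Scanning the template, GCTCGCATT occurs at positions 8–16; this primer anneals to the bottom strand there with its 3' end pointing downstream.
Reverse complement of the reverse primer: GGCTTGTATC. This occurs on the top strand at positions 107–116.
The product runs from position 8 to position 116, so its length is 116 − 8 + 1 = 109 bp.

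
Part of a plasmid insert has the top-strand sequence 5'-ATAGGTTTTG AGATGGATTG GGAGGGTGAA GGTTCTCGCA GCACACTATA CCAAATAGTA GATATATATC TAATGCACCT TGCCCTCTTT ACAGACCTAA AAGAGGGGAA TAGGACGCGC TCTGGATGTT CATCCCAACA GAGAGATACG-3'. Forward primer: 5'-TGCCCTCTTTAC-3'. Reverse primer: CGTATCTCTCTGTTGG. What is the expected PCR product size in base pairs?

Scanning the template, TGCCCTCTTTAC occurs at positions 81–92; this primer anneals to the bottom strand there with its 3' end pointing downstream.
Reverse complement of the reverse primer: CCAACAGAGAGATACG. This occurs on the top strand at positions 135–150.
Product length = (reverse-primer end) − (forward-primer start) + 1 = 150 − 81 + 1 = 70 bp.

70 bp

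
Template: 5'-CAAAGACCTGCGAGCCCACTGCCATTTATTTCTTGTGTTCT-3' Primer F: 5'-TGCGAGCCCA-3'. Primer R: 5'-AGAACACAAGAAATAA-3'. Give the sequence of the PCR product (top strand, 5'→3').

5'-TGCGAGCCCACTGCCATTTATTTCTTGTGTTCT-3'

The forward primer matches the template at positions 9–18.
Taking the reverse complement of AGAACACAAGAAATAA gives TTATTTCTTGTGTTCT, found at positions 26–41 on the template; the primer anneals here to the top strand with its 3' end pointing upstream.
The product is the template from position 9 through 41 (33 bp).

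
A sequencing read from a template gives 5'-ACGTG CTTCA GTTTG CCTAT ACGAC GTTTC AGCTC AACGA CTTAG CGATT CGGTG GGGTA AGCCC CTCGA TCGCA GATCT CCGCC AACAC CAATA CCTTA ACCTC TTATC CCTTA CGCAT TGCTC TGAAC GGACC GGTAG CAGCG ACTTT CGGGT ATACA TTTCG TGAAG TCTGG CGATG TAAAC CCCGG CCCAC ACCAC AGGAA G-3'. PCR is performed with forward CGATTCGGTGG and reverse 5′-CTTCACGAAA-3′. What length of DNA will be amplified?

125 bp

Forward primer CGATTCGGTGG is found on the top strand at positions 46–56.
The reverse primer's reverse complement is TTTCGTGAAG, which matches the template at positions 161–170.
Amplicon spans positions 46–170: 125 bp.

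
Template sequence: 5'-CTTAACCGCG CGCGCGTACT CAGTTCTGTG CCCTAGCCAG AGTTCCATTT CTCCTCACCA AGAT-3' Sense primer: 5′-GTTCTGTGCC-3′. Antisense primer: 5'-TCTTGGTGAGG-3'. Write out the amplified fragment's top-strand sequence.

Forward primer GTTCTGTGCC is found on the top strand at positions 23–32.
The reverse primer's reverse complement is CCTCACCAAGA, which matches the template at positions 53–63.
The product is the template from position 23 through 63 (41 bp).

5'-GTTCTGTGCCCTAGCCAGAGTTCCATTTCTCCTCACCAAGA-3'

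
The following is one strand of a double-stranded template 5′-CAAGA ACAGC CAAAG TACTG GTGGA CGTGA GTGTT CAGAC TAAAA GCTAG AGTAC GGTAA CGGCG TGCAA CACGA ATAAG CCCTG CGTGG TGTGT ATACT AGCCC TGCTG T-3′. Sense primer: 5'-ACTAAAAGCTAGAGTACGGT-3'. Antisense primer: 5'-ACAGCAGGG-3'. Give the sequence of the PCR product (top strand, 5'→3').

5'-ACTAAAAGCTAGAGTACGGTAACGGCGTGCAACACGAATAAGCCCTGCGTGGTGTGTATACTAGCCCTGCTGT-3'

The forward primer matches the template at positions 39–58.
Taking the reverse complement of ACAGCAGGG gives CCCTGCTGT, found at positions 103–111 on the template; the primer anneals here to the top strand with its 3' end pointing upstream.
The product is the template from position 39 through 111 (73 bp).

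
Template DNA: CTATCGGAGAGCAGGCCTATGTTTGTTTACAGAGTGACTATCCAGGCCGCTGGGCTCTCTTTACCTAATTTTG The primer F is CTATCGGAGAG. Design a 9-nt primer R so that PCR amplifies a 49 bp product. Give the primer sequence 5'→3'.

5'-CGGCCTGGA-3'

The forward primer binds at positions 1–11, so a 49 bp product ends at position 1 + 49 − 1 = 49.
The reverse primer anneals to the top strand over positions 41–49, i.e. to TCCAGGCCG.
Its sequence written 5'→3' is the reverse complement: CGGCCTGGA.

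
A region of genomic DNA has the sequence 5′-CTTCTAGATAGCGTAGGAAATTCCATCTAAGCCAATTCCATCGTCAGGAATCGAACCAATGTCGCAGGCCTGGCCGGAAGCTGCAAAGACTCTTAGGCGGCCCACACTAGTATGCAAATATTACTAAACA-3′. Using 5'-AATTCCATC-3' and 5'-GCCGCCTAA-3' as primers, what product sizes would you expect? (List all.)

The forward primer AATTCCATC matches the top strand at positions 19–27, 34–42.
The reverse primer's reverse complement is TTAGGCGGC, matching at positions 93–101.
Each forward site pairs with the reverse site to give a product ending at position 101: sizes 83, 68 bp.

83 bp, 68 bp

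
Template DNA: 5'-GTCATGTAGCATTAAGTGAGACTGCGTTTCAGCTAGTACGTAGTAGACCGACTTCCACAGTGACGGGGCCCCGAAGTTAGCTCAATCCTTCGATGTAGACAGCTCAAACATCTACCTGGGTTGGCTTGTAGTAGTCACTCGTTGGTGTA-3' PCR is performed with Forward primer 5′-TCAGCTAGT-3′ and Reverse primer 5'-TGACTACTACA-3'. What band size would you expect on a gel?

109 bp

Forward primer TCAGCTAGT is found on the top strand at positions 29–37.
Taking the reverse complement of TGACTACTACA gives TGTAGTAGTCA, found at positions 127–137 on the template; the primer anneals here to the top strand with its 3' end pointing upstream.
The product runs from position 29 to position 137, so its length is 137 − 29 + 1 = 109 bp.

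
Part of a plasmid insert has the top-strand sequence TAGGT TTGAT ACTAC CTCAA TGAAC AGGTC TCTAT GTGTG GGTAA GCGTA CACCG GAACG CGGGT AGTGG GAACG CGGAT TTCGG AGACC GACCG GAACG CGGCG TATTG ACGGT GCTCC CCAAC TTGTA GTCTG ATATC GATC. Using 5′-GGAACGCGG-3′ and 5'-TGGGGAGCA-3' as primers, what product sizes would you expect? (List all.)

The forward primer GGAACGCGG matches the top strand at positions 55–63, 70–78, 95–103.
The reverse primer's reverse complement is TGCTCCCCA, matching at positions 115–123.
Each forward site pairs with the reverse site to give a product ending at position 123: sizes 69, 54, 29 bp.

69 bp, 54 bp, 29 bp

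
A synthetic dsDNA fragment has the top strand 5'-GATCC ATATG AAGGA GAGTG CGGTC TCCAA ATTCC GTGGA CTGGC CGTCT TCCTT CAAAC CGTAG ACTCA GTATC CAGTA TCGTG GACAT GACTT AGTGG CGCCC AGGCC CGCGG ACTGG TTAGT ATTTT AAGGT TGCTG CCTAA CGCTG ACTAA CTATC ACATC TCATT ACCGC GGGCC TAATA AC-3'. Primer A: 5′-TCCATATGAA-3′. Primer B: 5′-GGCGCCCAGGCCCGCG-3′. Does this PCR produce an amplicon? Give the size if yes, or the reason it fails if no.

Primer A (TCCATATGAA) matches the top strand at positions 3–12 (3' end points downstream).
Primer B (GGCGCCCAGGCCCGCG) also matches the top strand directly, at positions 99–114 — its reverse complement CGCGGGCCTGGGCGCC is not present.
Both primers anneal to the bottom strand with 3' ends pointing the same way, so neither can prime synthesis back toward the other.

No product — both primers anneal to the same strand and extend in the same direction.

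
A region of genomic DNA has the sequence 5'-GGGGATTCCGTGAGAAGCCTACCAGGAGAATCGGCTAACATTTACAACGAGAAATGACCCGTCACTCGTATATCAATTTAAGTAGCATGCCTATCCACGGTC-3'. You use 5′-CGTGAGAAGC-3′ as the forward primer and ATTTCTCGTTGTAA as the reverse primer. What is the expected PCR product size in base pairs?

The forward primer matches the template at positions 9–18.
Reverse complement of the reverse primer: TTACAACGAGAAAT. This occurs on the top strand at positions 42–55.
Amplicon spans positions 9–55: 47 bp.

47 bp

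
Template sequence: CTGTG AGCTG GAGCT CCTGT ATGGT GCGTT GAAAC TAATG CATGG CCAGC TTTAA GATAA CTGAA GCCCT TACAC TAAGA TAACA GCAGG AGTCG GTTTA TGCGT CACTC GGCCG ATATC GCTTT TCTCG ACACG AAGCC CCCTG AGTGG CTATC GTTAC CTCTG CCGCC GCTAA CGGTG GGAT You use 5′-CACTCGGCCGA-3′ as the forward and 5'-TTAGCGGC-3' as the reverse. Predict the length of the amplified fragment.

Scanning the template, CACTCGGCCGA occurs at positions 106–116; this primer anneals to the bottom strand there with its 3' end pointing downstream.
The reverse primer's reverse complement is GCCGCTAA, which matches the template at positions 168–175.
Amplicon spans positions 106–175: 70 bp.

70 bp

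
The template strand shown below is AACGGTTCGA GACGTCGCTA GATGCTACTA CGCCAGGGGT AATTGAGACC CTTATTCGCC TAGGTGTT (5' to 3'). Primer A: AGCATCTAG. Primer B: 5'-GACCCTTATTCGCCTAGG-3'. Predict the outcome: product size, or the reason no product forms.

Primer A (AGCATCTAG) has reverse complement CTAGATGCT, which matches the top strand at positions 18–26; primer A anneals to the top strand there with its 3' end pointing upstream toward position 18.
Primer B (GACCCTTATTCGCCTAGG) matches the top strand directly at positions 47–64; it anneals to the bottom strand with its 3' end pointing downstream toward position 64.
The 3' ends diverge (primer A extends toward position 1, primer B toward position 68), so the primers never converge on a shared product.

No product — the primers' 3' ends point away from each other.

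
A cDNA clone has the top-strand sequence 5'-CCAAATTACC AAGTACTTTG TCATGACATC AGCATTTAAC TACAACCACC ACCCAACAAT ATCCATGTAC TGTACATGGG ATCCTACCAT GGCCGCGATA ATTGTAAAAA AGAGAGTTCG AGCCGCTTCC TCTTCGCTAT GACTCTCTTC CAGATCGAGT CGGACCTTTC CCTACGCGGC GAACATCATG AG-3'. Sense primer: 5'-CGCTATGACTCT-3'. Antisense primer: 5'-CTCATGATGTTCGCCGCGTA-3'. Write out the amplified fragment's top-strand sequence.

5'-CGCTATGACTCTCTTCCAGATCGAGTCGGACCTTTCCCTACGCGGCGAACATCATGAG-3'

The forward primer matches the template at positions 135–146.
The reverse primer's reverse complement is TACGCGGCGAACATCATGAG, which matches the template at positions 173–192.
The product is the template from position 135 through 192 (58 bp).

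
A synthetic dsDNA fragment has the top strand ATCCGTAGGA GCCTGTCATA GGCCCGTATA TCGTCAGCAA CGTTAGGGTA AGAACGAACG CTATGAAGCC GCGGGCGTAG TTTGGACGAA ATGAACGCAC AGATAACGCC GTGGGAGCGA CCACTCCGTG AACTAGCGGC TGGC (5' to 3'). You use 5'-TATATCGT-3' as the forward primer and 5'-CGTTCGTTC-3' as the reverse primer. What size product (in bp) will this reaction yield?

Scanning the template, TATATCGT occurs at positions 27–34; this primer anneals to the bottom strand there with its 3' end pointing downstream.
Reverse complement of the reverse primer: GAACGAACG. This occurs on the top strand at positions 52–60.
Product length = (reverse-primer end) − (forward-primer start) + 1 = 60 − 27 + 1 = 34 bp.

34 bp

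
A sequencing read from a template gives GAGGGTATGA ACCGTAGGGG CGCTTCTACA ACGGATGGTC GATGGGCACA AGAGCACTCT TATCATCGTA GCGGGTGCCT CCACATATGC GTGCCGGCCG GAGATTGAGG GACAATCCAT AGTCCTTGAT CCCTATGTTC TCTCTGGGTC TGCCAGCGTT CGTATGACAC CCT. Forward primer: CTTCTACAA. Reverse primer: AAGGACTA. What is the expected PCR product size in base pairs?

The forward primer matches the template at positions 23–31.
The reverse primer's reverse complement is TAGTCCTT, which matches the template at positions 120–127.
Product length = (reverse-primer end) − (forward-primer start) + 1 = 127 − 23 + 1 = 105 bp.

105 bp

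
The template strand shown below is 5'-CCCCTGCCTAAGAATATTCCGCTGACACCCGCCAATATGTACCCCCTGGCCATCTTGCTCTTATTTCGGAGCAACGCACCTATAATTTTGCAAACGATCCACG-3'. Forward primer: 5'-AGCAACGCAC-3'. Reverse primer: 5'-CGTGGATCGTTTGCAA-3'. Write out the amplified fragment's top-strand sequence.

5'-AGCAACGCACCTATAATTTTGCAAACGATCCACG-3'

Scanning the template, AGCAACGCAC occurs at positions 70–79; this primer anneals to the bottom strand there with its 3' end pointing downstream.
Taking the reverse complement of CGTGGATCGTTTGCAA gives TTGCAAACGATCCACG, found at positions 88–103 on the template; the primer anneals here to the top strand with its 3' end pointing upstream.
The product is the template from position 70 through 103 (34 bp).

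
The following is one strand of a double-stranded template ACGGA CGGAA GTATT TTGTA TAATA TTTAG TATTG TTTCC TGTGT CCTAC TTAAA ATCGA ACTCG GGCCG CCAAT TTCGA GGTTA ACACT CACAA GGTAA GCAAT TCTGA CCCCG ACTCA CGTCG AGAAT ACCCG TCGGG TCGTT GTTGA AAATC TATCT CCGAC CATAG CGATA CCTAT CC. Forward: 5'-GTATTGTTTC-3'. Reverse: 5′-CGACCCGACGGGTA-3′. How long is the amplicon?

114 bp

Forward primer GTATTGTTTC is found on the top strand at positions 30–39.
The reverse primer's reverse complement is TACCCGTCGGGTCG, which matches the template at positions 130–143.
Product length = (reverse-primer end) − (forward-primer start) + 1 = 143 − 30 + 1 = 114 bp.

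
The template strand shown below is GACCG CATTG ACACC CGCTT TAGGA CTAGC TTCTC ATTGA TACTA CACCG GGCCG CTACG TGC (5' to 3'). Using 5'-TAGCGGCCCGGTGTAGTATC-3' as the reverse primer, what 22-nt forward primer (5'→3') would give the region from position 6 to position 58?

The reverse primer's reverse complement GATACTACACCGGGCCGCTA matches the template at positions 39–58; the product starts at position 6.
The forward primer is identical to the top strand over positions 6–27: CATTGACACCCGCTTTAGGACT.

5'-CATTGACACCCGCTTTAGGACT-3'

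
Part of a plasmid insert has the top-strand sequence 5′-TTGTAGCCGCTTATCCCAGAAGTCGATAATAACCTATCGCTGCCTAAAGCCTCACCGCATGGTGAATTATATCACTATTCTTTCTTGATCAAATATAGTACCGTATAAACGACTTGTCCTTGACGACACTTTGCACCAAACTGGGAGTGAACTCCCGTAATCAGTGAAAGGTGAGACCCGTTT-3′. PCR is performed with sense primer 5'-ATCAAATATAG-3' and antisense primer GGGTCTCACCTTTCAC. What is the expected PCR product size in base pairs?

Scanning the template, ATCAAATATAG occurs at positions 88–98; this primer anneals to the bottom strand there with its 3' end pointing downstream.
Reverse complement of the reverse primer: GTGAAAGGTGAGACCC. This occurs on the top strand at positions 164–179.
Product length = (reverse-primer end) − (forward-primer start) + 1 = 179 − 88 + 1 = 92 bp.

92 bp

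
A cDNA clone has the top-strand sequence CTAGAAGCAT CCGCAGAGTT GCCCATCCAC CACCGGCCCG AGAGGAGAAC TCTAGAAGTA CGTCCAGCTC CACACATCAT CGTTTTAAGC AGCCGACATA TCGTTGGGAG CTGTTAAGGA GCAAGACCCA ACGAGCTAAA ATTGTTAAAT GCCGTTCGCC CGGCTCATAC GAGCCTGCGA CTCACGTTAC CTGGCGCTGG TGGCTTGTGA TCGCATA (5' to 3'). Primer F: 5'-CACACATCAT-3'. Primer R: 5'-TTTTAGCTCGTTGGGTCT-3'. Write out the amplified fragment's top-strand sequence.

5'-CACACATCATCGTTTTAAGCAGCCGACATATCGTTGGGAGCTGTTAAGGAGCAAGACCCAACGAGCTAAAA-3'

Forward primer CACACATCAT is found on the top strand at positions 71–80.
Taking the reverse complement of TTTTAGCTCGTTGGGTCT gives AGACCCAACGAGCTAAAA, found at positions 124–141 on the template; the primer anneals here to the top strand with its 3' end pointing upstream.
The product is the template from position 71 through 141 (71 bp).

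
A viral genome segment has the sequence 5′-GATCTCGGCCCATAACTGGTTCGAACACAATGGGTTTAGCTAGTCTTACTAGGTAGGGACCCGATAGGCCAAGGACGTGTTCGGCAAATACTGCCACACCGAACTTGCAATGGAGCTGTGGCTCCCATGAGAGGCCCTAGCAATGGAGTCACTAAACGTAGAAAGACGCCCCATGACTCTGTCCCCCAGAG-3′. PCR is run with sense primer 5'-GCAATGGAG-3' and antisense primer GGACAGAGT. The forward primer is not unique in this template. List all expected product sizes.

The forward primer GCAATGGAG matches the top strand at positions 107–115, 140–148.
The reverse primer's reverse complement is ACTCTGTCC, matching at positions 176–184.
Each forward site pairs with the reverse site to give a product ending at position 184: sizes 78, 45 bp.

78 bp, 45 bp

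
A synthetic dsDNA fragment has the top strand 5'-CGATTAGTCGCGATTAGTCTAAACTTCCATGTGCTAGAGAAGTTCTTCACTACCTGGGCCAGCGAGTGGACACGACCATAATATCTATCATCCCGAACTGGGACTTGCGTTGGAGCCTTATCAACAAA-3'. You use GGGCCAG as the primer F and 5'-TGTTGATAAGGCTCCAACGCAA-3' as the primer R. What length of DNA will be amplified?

Scanning the template, GGGCCAG occurs at positions 56–62; this primer anneals to the bottom strand there with its 3' end pointing downstream.
Taking the reverse complement of TGTTGATAAGGCTCCAACGCAA gives TTGCGTTGGAGCCTTATCAACA, found at positions 105–126 on the template; the primer anneals here to the top strand with its 3' end pointing upstream.
Amplicon spans positions 56–126: 71 bp.

71 bp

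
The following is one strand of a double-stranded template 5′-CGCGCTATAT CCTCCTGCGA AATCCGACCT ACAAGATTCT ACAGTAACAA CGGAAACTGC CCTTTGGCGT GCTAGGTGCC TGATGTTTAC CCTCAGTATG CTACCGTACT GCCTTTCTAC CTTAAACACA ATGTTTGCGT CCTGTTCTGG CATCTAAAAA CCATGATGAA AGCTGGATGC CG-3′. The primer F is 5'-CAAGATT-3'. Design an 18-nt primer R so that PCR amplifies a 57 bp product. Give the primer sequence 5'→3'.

5'-AAACATCAGGCACCTAGC-3'

The forward primer binds at positions 32–38, so a 57 bp product ends at position 32 + 57 − 1 = 88.
The reverse primer anneals to the top strand over positions 71–88, i.e. to GCTAGGTGCCTGATGTTT.
Its sequence written 5'→3' is the reverse complement: AAACATCAGGCACCTAGC.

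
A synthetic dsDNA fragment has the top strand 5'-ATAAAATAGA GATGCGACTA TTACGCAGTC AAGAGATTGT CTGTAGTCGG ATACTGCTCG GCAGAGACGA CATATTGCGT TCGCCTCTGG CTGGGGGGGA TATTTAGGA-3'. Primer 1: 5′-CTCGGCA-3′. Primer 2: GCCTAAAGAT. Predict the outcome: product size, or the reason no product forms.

Primer 2 (GCCTAAAGAT) does not match the top strand, and its reverse complement ATCTTTAGGC does not match either.
With no annealing site for primer 2, no amplification occurs.

No product — primer 2 has no binding site in the template.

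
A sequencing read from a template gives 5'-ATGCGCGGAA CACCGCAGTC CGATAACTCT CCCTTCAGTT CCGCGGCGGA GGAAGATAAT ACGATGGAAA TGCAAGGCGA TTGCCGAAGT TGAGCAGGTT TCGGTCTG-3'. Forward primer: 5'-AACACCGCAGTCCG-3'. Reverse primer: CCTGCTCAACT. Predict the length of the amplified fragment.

90 bp

Scanning the template, AACACCGCAGTCCG occurs at positions 9–22; this primer anneals to the bottom strand there with its 3' end pointing downstream.
The reverse primer's reverse complement is AGTTGAGCAGG, which matches the template at positions 88–98.
Product length = (reverse-primer end) − (forward-primer start) + 1 = 98 − 9 + 1 = 90 bp.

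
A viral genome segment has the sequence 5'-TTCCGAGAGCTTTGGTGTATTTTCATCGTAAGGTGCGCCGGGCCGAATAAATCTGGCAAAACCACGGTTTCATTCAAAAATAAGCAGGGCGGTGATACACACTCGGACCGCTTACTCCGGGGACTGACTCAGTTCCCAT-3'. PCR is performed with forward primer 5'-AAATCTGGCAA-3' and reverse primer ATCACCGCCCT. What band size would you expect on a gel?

Scanning the template, AAATCTGGCAA occurs at positions 49–59; this primer anneals to the bottom strand there with its 3' end pointing downstream.
Taking the reverse complement of ATCACCGCCCT gives AGGGCGGTGAT, found at positions 86–96 on the template; the primer anneals here to the top strand with its 3' end pointing upstream.
The product runs from position 49 to position 96, so its length is 96 − 49 + 1 = 48 bp.

48 bp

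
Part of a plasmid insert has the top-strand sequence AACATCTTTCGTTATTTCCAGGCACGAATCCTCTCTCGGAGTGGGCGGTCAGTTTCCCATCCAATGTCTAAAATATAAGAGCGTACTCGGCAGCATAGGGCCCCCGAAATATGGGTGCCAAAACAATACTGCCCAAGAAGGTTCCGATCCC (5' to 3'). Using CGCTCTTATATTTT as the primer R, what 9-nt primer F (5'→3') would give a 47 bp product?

The reverse primer's reverse complement AAAATATAAGAGCG matches the template at positions 70–83, so the product ends at position 83.
A 47 bp product then starts at position 83 − 47 + 1 = 37.
The forward primer is identical to the top strand there: CGGAGTGGG.

5'-CGGAGTGGG-3'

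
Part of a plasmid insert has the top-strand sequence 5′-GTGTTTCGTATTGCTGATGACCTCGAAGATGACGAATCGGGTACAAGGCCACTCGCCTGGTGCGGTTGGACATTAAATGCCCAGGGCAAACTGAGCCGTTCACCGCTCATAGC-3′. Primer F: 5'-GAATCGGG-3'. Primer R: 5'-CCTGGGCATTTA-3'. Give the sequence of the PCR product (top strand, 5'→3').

Forward primer GAATCGGG is found on the top strand at positions 34–41.
Taking the reverse complement of CCTGGGCATTTA gives TAAATGCCCAGG, found at positions 74–85 on the template; the primer anneals here to the top strand with its 3' end pointing upstream.
The product is the template from position 34 through 85 (52 bp).

5'-GAATCGGGTACAAGGCCACTCGCCTGGTGCGGTTGGACATTAAATGCCCAGG-3'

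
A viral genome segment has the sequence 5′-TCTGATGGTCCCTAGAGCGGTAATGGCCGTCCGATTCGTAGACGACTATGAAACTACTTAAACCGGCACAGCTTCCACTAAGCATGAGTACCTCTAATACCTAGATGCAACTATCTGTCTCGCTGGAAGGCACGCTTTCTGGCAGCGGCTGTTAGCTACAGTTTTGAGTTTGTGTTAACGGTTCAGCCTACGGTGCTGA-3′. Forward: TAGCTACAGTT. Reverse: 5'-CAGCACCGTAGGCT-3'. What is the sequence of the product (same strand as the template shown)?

5'-TAGCTACAGTTTTGAGTTTGTGTTAACGGTTCAGCCTACGGTGCTG-3'

Scanning the template, TAGCTACAGTT occurs at positions 153–163; this primer anneals to the bottom strand there with its 3' end pointing downstream.
The reverse primer's reverse complement is AGCCTACGGTGCTG, which matches the template at positions 185–198.
The product is the template from position 153 through 198 (46 bp).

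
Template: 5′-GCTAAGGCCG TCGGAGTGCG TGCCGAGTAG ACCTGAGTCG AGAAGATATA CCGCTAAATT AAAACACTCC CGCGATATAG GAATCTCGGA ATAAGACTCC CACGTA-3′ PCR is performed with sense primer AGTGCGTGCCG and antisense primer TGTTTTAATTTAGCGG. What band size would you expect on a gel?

Forward primer AGTGCGTGCCG is found on the top strand at positions 15–25.
Taking the reverse complement of TGTTTTAATTTAGCGG gives CCGCTAAATTAAAACA, found at positions 51–66 on the template; the primer anneals here to the top strand with its 3' end pointing upstream.
Product length = (reverse-primer end) − (forward-primer start) + 1 = 66 − 15 + 1 = 52 bp.

52 bp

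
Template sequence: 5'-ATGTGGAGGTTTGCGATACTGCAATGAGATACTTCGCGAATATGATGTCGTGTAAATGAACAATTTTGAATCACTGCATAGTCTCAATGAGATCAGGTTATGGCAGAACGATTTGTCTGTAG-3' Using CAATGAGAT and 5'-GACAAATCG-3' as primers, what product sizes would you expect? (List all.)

The forward primer CAATGAGAT matches the top strand at positions 22–30, 85–93.
The reverse primer's reverse complement is CGATTTGTC, matching at positions 109–117.
Each forward site pairs with the reverse site to give a product ending at position 117: sizes 96, 33 bp.

96 bp, 33 bp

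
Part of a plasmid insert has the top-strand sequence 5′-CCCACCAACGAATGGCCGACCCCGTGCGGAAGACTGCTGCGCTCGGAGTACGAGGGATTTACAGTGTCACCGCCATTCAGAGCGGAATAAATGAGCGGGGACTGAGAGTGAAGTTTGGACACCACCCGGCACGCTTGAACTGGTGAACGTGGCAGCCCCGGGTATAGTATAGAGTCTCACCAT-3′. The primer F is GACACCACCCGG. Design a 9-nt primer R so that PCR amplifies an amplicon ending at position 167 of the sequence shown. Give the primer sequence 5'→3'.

The forward primer binds at positions 118–129; the product's 3' end on the top strand is position 167.
The reverse primer anneals to the top strand over positions 159–167, i.e. to CGGGTATAG.
Its sequence written 5'→3' is the reverse complement: CTATACCCG.

5'-CTATACCCG-3'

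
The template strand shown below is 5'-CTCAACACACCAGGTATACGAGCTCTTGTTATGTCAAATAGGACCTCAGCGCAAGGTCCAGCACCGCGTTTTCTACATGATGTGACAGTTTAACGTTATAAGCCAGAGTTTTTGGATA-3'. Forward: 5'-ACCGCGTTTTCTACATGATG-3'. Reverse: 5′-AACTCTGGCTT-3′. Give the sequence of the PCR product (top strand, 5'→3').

5'-ACCGCGTTTTCTACATGATGTGACAGTTTAACGTTATAAGCCAGAGTT-3'

The forward primer matches the template at positions 63–82.
The reverse primer's reverse complement is AAGCCAGAGTT, which matches the template at positions 100–110.
The product is the template from position 63 through 110 (48 bp).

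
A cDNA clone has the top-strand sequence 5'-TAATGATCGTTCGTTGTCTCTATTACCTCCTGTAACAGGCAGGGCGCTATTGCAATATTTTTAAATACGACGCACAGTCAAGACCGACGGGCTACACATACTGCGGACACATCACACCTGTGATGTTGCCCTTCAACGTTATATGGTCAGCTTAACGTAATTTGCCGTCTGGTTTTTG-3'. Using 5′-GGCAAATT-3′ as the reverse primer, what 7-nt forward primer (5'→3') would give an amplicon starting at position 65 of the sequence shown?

The reverse primer's reverse complement AATTTGCC matches the template at positions 159–166; the product starts at position 65.
The forward primer is identical to the top strand over positions 65–71: ATACGAC.

5'-ATACGAC-3'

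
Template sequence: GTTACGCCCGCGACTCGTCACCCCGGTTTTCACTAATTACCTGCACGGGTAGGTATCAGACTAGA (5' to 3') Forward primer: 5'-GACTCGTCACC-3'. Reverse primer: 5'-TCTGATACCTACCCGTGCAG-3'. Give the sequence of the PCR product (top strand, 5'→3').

5'-GACTCGTCACCCCGGTTTTCACTAATTACCTGCACGGGTAGGTATCAGA-3'

Forward primer GACTCGTCACC is found on the top strand at positions 12–22.
Taking the reverse complement of TCTGATACCTACCCGTGCAG gives CTGCACGGGTAGGTATCAGA, found at positions 41–60 on the template; the primer anneals here to the top strand with its 3' end pointing upstream.
The product is the template from position 12 through 60 (49 bp).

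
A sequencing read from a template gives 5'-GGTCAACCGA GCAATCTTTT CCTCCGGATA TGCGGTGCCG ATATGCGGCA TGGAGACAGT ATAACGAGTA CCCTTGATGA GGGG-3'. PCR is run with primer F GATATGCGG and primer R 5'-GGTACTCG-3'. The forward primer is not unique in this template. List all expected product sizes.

The forward primer GATATGCGG matches the top strand at positions 27–35, 40–48.
The reverse primer's reverse complement is CGAGTACC, matching at positions 65–72.
Each forward site pairs with the reverse site to give a product ending at position 72: sizes 46, 33 bp.

46 bp, 33 bp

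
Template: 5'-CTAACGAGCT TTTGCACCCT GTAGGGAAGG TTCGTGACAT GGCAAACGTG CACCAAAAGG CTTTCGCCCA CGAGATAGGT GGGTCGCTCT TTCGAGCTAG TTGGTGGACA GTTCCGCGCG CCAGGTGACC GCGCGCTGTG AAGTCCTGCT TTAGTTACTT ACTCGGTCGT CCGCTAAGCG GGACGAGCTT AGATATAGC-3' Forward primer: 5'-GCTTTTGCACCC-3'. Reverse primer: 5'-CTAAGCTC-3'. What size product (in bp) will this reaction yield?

185 bp

Forward primer GCTTTTGCACCC is found on the top strand at positions 8–19.
Reverse complement of the reverse primer: GAGCTTAG. This occurs on the top strand at positions 185–192.
Product length = (reverse-primer end) − (forward-primer start) + 1 = 192 − 8 + 1 = 185 bp.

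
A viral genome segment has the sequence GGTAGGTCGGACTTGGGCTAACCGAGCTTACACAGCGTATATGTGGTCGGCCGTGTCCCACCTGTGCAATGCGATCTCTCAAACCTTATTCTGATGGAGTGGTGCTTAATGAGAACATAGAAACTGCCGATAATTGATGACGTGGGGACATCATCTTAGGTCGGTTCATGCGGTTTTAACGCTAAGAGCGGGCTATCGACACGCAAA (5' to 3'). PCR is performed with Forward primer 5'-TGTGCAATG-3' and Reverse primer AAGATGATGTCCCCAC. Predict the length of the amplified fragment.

95 bp

The forward primer matches the template at positions 63–71.
The reverse primer's reverse complement is GTGGGGACATCATCTT, which matches the template at positions 142–157.
Amplicon spans positions 63–157: 95 bp.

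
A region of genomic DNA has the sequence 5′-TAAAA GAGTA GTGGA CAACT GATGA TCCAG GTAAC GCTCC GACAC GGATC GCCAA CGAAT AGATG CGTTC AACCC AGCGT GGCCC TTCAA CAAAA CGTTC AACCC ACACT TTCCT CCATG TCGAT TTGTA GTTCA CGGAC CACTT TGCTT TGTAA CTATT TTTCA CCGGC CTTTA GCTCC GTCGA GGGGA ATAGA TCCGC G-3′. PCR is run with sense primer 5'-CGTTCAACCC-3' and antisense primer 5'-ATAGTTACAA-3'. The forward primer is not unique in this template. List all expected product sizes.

94 bp, 64 bp

The forward primer CGTTCAACCC matches the top strand at positions 66–75, 96–105.
The reverse primer's reverse complement is TTGTAACTAT, matching at positions 150–159.
Each forward site pairs with the reverse site to give a product ending at position 159: sizes 94, 64 bp.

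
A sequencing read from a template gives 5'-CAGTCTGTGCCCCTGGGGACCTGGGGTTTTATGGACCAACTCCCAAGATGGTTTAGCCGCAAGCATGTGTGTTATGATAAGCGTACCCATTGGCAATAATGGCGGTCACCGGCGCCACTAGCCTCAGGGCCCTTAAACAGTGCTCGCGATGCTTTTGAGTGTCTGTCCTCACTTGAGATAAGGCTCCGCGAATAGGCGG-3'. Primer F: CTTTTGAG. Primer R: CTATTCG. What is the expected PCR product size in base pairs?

44 bp

Forward primer CTTTTGAG is found on the top strand at positions 152–159.
Reverse complement of the reverse primer: CGAATAG. This occurs on the top strand at positions 189–195.
The product runs from position 152 to position 195, so its length is 195 − 152 + 1 = 44 bp.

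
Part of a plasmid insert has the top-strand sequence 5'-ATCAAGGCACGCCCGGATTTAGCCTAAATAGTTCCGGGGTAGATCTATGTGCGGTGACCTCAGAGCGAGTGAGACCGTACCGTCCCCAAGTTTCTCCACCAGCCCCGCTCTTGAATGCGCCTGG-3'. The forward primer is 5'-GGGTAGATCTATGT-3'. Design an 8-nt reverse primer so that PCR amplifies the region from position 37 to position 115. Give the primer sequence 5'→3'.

5'-TTCAAGAG-3'

The product's 3' end on the top strand is position 115.
The reverse primer anneals to the top strand over positions 108–115, i.e. to CTCTTGAA.
Its sequence written 5'→3' is the reverse complement: TTCAAGAG.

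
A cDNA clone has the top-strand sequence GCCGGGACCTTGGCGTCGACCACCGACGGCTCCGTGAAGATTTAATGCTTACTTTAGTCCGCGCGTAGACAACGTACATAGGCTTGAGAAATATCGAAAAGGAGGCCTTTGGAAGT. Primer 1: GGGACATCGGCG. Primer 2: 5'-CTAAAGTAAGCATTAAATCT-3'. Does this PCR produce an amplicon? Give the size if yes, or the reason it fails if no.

No product — primer 1 has no binding site in the template.

Primer 1 (GGGACATCGGCG) does not match the top strand, and its reverse complement CGCCGATGTCCC does not match either.
With no annealing site for primer 1, no amplification occurs.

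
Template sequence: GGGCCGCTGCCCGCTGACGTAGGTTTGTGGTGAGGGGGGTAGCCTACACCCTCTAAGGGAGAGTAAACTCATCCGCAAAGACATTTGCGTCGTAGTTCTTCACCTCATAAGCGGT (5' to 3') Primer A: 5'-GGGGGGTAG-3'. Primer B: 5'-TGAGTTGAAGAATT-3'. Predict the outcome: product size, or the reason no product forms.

Primer B (TGAGTTGAAGAATT) does not match the top strand, and its reverse complement AATTCTTCAACTCA does not match either.
With no annealing site for primer B, no amplification occurs.

No product — primer B has no binding site in the template.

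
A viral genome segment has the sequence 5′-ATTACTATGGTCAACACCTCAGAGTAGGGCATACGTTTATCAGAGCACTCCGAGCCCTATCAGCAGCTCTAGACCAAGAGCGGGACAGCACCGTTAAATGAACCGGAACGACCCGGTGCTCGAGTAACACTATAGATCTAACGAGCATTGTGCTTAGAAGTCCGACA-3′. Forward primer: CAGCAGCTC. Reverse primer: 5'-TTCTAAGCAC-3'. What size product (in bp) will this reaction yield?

99 bp

Forward primer CAGCAGCTC is found on the top strand at positions 61–69.
Reverse complement of the reverse primer: GTGCTTAGAA. This occurs on the top strand at positions 150–159.
Product length = (reverse-primer end) − (forward-primer start) + 1 = 159 − 61 + 1 = 99 bp.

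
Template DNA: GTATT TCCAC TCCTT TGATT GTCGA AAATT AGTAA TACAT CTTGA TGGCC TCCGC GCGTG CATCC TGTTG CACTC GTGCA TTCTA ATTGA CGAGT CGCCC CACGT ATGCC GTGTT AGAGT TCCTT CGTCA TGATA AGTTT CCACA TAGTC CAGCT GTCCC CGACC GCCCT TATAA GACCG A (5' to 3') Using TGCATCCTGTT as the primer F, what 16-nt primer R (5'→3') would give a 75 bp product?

The forward primer binds at positions 59–69, so a 75 bp product ends at position 59 + 75 − 1 = 133.
The reverse primer anneals to the top strand over positions 118–133, i.e. to AGTTCCTTCGTCATGA.
Its sequence written 5'→3' is the reverse complement: TCATGACGAAGGAACT.

5'-TCATGACGAAGGAACT-3'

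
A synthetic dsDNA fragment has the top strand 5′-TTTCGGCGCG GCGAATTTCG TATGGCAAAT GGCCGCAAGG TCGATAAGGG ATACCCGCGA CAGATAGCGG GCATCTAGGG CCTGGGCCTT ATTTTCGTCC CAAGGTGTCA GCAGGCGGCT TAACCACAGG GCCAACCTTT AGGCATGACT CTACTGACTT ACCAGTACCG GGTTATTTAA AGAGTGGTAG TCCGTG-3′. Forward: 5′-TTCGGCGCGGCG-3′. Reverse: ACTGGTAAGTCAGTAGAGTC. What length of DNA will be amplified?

165 bp

The forward primer matches the template at positions 2–13.
The reverse primer's reverse complement is GACTCTACTGACTTACCAGT, which matches the template at positions 147–166.
Product length = (reverse-primer end) − (forward-primer start) + 1 = 166 − 2 + 1 = 165 bp.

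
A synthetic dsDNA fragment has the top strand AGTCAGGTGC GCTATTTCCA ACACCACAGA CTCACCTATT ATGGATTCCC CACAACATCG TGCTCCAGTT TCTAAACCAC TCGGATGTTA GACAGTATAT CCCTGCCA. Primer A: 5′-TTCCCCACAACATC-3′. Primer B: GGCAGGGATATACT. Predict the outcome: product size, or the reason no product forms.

Yes — a 62 bp product.

Primer A (TTCCCCACAACATC) matches the top strand at positions 46–59; it acts as a forward primer.
Primer B's reverse complement is AGTATATCCCTGCC, matching the top strand at positions 94–107; it acts as a reverse primer.
The 3' ends face each other across positions 46–107, giving a 62 bp product.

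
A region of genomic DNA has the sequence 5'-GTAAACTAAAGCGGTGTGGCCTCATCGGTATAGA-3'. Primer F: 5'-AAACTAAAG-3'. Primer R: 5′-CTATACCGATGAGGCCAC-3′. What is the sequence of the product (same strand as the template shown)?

Scanning the template, AAACTAAAG occurs at positions 3–11; this primer anneals to the bottom strand there with its 3' end pointing downstream.
Reverse complement of the reverse primer: GTGGCCTCATCGGTATAG. This occurs on the top strand at positions 16–33.
The product is the template from position 3 through 33 (31 bp).

5'-AAACTAAAGCGGTGTGGCCTCATCGGTATAG-3'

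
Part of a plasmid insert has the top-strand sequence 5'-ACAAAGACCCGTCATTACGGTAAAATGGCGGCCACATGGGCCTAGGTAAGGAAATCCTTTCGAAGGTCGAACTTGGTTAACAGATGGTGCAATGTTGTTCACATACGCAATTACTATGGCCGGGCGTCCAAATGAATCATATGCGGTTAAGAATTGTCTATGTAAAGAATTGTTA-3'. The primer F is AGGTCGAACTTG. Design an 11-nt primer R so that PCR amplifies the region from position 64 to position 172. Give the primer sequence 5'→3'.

The product's 3' end on the top strand is position 172.
The reverse primer anneals to the top strand over positions 162–172, i.e. to GTAAAGAATTG.
Its sequence written 5'→3' is the reverse complement: CAATTCTTTAC.

5'-CAATTCTTTAC-3'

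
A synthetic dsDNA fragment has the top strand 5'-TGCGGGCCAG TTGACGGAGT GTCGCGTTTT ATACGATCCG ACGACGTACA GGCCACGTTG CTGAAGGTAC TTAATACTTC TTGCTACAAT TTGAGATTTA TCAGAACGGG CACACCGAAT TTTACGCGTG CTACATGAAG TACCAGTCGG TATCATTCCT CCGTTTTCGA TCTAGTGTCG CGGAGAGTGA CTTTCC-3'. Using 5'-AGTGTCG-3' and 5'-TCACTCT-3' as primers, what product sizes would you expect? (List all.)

173 bp, 17 bp

The forward primer AGTGTCG matches the top strand at positions 18–24, 174–180.
The reverse primer's reverse complement is AGAGTGA, matching at positions 184–190.
Each forward site pairs with the reverse site to give a product ending at position 190: sizes 173, 17 bp.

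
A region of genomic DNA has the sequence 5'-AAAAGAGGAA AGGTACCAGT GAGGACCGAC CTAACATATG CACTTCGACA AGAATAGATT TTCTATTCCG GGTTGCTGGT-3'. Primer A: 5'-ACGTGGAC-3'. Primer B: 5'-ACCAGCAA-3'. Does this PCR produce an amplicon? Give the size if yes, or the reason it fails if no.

Primer A (ACGTGGAC) does not match the top strand, and its reverse complement GTCCACGT does not match either.
With no annealing site for primer A, no amplification occurs.

No product — primer A has no binding site in the template.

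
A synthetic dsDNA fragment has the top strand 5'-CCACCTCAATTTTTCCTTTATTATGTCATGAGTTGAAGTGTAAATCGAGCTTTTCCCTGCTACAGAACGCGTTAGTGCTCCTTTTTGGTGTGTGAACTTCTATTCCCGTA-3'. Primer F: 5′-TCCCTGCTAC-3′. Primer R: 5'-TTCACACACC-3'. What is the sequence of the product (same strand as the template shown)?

5'-TCCCTGCTACAGAACGCGTTAGTGCTCCTTTTTGGTGTGTGAA-3'

Scanning the template, TCCCTGCTAC occurs at positions 54–63; this primer anneals to the bottom strand there with its 3' end pointing downstream.
Taking the reverse complement of TTCACACACC gives GGTGTGTGAA, found at positions 87–96 on the template; the primer anneals here to the top strand with its 3' end pointing upstream.
The product is the template from position 54 through 96 (43 bp).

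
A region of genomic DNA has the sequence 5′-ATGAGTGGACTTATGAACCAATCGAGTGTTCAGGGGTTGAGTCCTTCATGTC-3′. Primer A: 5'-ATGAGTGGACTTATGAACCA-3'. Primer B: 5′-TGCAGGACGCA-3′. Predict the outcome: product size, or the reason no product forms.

No product — primer B has no binding site in the template.

Primer B (TGCAGGACGCA) does not match the top strand, and its reverse complement TGCGTCCTGCA does not match either.
With no annealing site for primer B, no amplification occurs.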